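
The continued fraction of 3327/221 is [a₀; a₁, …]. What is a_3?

3327 = 15·221 + 12   →  a_0 = 15
221 = 18·12 + 5   →  a_1 = 18
12 = 2·5 + 2   →  a_2 = 2
5 = 2·2 + 1   →  a_3 = 2

2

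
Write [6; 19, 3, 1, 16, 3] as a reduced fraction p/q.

23887/3947

Fold from the inside: start with 3/1.
  16 + 1/3 = 49/3
  1 + 3/49 = 52/49
  3 + 49/52 = 205/52
  19 + 52/205 = 3947/205
  6 + 205/3947 = 23887/3947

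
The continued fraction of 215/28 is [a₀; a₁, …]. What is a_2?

215 = 7·28 + 19   →  a_0 = 7
28 = 1·19 + 9   →  a_1 = 1
19 = 2·9 + 1   →  a_2 = 2

2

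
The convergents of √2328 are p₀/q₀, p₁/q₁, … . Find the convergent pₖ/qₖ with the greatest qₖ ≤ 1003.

√2328 = [48; 4, 96, …] (period length 2).
Convergents:
  p_0/q_0 = 48/1
  p_1/q_1 = 193/4
  p_2/q_2 = 18576/385
  p_3/q_3 = 74497/1544
q_2 = 385 ≤ 1003 < 1544 = q_3, so the answer is 18576/385.

18576/385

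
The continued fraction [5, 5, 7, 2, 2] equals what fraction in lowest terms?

987/190

Fold from the inside: start with 2/1.
  2 + 1/2 = 5/2
  7 + 2/5 = 37/5
  5 + 5/37 = 190/37
  5 + 37/190 = 987/190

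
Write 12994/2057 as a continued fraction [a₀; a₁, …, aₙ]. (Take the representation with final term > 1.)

12994 = 6*2057 + 652
2057 = 3*652 + 101
652 = 6*101 + 46
101 = 2*46 + 9
46 = 5*9 + 1
9 = 9*1 + 0  (stop)
So 12994/2057 = [6; 3, 6, 2, 5, 9].

[6; 3, 6, 2, 5, 9]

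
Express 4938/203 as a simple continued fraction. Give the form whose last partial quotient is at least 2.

[24; 3, 13, 5]

4938 = 24*203 + 66
203 = 3*66 + 5
66 = 13*5 + 1
5 = 5*1 + 0  (stop)
So 4938/203 = [24; 3, 13, 5].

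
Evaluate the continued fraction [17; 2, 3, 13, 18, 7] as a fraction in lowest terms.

Using pₖ = aₖpₖ₋₁ + pₖ₋₂ and qₖ = aₖqₖ₋₁ + qₖ₋₂:
  k=0: a=17, p=17, q=1
  k=1: a=2, p=35, q=2
  k=2: a=3, p=122, q=7
  k=3: a=13, p=1621, q=93
  k=4: a=18, p=29300, q=1681
  k=5: a=7, p=206721, q=11860

206721/11860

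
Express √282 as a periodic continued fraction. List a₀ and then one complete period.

[16; 1, 3, 1, 4, 1, 3, 1, 32]

a₀ = ⌊√282⌋ = 16.
With m₀=0, d₀=1 and mₖ₊₁ = dₖaₖ − mₖ, dₖ₊₁ = (n − mₖ₊₁²)/dₖ, aₖ₊₁ = ⌊(a₀+mₖ₊₁)/dₖ₊₁⌋:
  k=1: m=16, d=26, a=1
  k=2: m=10, d=7, a=3
  k=3: m=11, d=23, a=1
  k=4: m=12, d=6, a=4
  k=5: m=12, d=23, a=1
  k=6: m=11, d=7, a=3
  k=7: m=10, d=26, a=1
  k=8: m=16, d=1, a=32
d=1 and a=2a₀=32 at k=8, so the next step gives (m, d) = (16, 26) again — its k=1 value — and the period has length 8.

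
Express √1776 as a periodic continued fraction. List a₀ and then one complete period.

[42; 7, 84]

a₀ = ⌊√1776⌋ = 42.
With m₀=0, d₀=1 and mₖ₊₁ = dₖaₖ − mₖ, dₖ₊₁ = (n − mₖ₊₁²)/dₖ, aₖ₊₁ = ⌊(a₀+mₖ₊₁)/dₖ₊₁⌋:
  k=1: m=42, d=12, a=7
  k=2: m=42, d=1, a=84
d=1 and a=2a₀=84 at k=2, so the next step gives (m, d) = (42, 12) again — its k=1 value — and the period has length 2.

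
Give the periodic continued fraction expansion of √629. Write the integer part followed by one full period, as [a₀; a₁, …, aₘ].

a₀ = ⌊√629⌋ = 25.
With m₀=0, d₀=1 and mₖ₊₁ = dₖaₖ − mₖ, dₖ₊₁ = (n − mₖ₊₁²)/dₖ, aₖ₊₁ = ⌊(a₀+mₖ₊₁)/dₖ₊₁⌋:
  k=1: m=25, d=4, a=12
  k=2: m=23, d=25, a=1
  k=3: m=2, d=25, a=1
  k=4: m=23, d=4, a=12
  k=5: m=25, d=1, a=50
d=1 and a=2a₀=50 at k=5, so the next step gives (m, d) = (25, 4) again — its k=1 value — and the period has length 5.

[25; 12, 1, 1, 12, 50]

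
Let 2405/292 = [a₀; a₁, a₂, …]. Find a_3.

3

2405 = 8·292 + 69   →  a_0 = 8
292 = 4·69 + 16   →  a_1 = 4
69 = 4·16 + 5   →  a_2 = 4
16 = 3·5 + 1   →  a_3 = 3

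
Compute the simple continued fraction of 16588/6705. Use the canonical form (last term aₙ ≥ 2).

[2; 2, 9, 9, 2, 3, 5]

16588 = 2*6705 + 3178
6705 = 2*3178 + 349
3178 = 9*349 + 37
349 = 9*37 + 16
37 = 2*16 + 5
16 = 3*5 + 1
5 = 5*1 + 0  (stop)
So 16588/6705 = [2; 2, 9, 9, 2, 3, 5].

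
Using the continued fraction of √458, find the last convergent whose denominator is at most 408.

4537/212

√458 = [21; 2, 2, 42, …] (period length 3).
Convergents:
  p_0/q_0 = 21/1
  p_1/q_1 = 43/2
  p_2/q_2 = 107/5
  p_3/q_3 = 4537/212
  p_4/q_4 = 9181/429
q_3 = 212 ≤ 408 < 429 = q_4, so the answer is 4537/212.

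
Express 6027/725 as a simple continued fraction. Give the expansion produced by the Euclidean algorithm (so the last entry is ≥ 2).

6027 = 8*725 + 227
725 = 3*227 + 44
227 = 5*44 + 7
44 = 6*7 + 2
7 = 3*2 + 1
2 = 2*1 + 0  (stop)
So 6027/725 = [8; 3, 5, 6, 3, 2].

[8; 3, 5, 6, 3, 2]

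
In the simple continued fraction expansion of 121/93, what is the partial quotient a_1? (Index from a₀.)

121 = 1·93 + 28   →  a_0 = 1
93 = 3·28 + 9   →  a_1 = 3

3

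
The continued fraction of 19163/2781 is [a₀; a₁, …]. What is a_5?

19163 = 6·2781 + 2477   →  a_0 = 6
2781 = 1·2477 + 304   →  a_1 = 1
2477 = 8·304 + 45   →  a_2 = 8
304 = 6·45 + 34   →  a_3 = 6
45 = 1·34 + 11   →  a_4 = 1
34 = 3·11 + 1   →  a_5 = 3

3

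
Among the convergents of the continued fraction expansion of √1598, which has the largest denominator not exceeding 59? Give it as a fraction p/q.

1599/40

√1598 = [39; 1, 38, 1, 78, …] (period length 4).
Convergents:
  p_0/q_0 = 39/1
  p_1/q_1 = 40/1
  p_2/q_2 = 1559/39
  p_3/q_3 = 1599/40
  p_4/q_4 = 126281/3159
q_3 = 40 ≤ 59 < 3159 = q_4, so the answer is 1599/40.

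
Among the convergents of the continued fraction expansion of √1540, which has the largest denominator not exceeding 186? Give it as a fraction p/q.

2747/70

√1540 = [39; 4, 8, 2, 8, 4, 78, …] (period length 6).
Convergents:
  p_0/q_0 = 39/1
  p_1/q_1 = 157/4
  p_2/q_2 = 1295/33
  p_3/q_3 = 2747/70
  p_4/q_4 = 23271/593
q_3 = 70 ≤ 186 < 593 = q_4, so the answer is 2747/70.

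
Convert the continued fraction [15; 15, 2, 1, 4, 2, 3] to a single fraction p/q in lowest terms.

24752/1643

Using pₖ = aₖpₖ₋₁ + pₖ₋₂ and qₖ = aₖqₖ₋₁ + qₖ₋₂:
  k=0: a=15, p=15, q=1
  k=1: a=15, p=226, q=15
  k=2: a=2, p=467, q=31
  k=3: a=1, p=693, q=46
  k=4: a=4, p=3239, q=215
  k=5: a=2, p=7171, q=476
  k=6: a=3, p=24752, q=1643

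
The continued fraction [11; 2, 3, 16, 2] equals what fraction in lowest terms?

2686/235

Fold from the inside: start with 2/1.
  16 + 1/2 = 33/2
  3 + 2/33 = 101/33
  2 + 33/101 = 235/101
  11 + 101/235 = 2686/235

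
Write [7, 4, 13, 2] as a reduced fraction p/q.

797/110

Using pₖ = aₖpₖ₋₁ + pₖ₋₂ and qₖ = aₖqₖ₋₁ + qₖ₋₂:
  k=0: a=7, p=7, q=1
  k=1: a=4, p=29, q=4
  k=2: a=13, p=384, q=53
  k=3: a=2, p=797, q=110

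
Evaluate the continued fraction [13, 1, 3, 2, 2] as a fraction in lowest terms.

Using pₖ = aₖpₖ₋₁ + pₖ₋₂ and qₖ = aₖqₖ₋₁ + qₖ₋₂:
  k=0: a=13, p=13, q=1
  k=1: a=1, p=14, q=1
  k=2: a=3, p=55, q=4
  k=3: a=2, p=124, q=9
  k=4: a=2, p=303, q=22

303/22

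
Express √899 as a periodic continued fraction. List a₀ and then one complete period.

[29; 1, 58]

a₀ = ⌊√899⌋ = 29.
With m₀=0, d₀=1 and mₖ₊₁ = dₖaₖ − mₖ, dₖ₊₁ = (n − mₖ₊₁²)/dₖ, aₖ₊₁ = ⌊(a₀+mₖ₊₁)/dₖ₊₁⌋:
  k=1: m=29, d=58, a=1
  k=2: m=29, d=1, a=58
d=1 and a=2a₀=58 at k=2, so the next step gives (m, d) = (29, 58) again — its k=1 value — and the period has length 2.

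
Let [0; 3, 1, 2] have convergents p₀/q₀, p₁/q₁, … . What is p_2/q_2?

1/4

Using pₖ = aₖpₖ₋₁ + pₖ₋₂, qₖ = aₖqₖ₋₁ + qₖ₋₂ (with p₋₁=1, p₋₂=0, q₋₁=0, q₋₂=1):
  k=0: a=0, p=0, q=1
  k=1: a=3, p=1, q=3
  k=2: a=1, p=1, q=4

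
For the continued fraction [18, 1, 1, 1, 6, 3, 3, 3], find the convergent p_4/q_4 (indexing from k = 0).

Using pₖ = aₖpₖ₋₁ + pₖ₋₂, qₖ = aₖqₖ₋₁ + qₖ₋₂ (with p₋₁=1, p₋₂=0, q₋₁=0, q₋₂=1):
  k=0: a=18, p=18, q=1
  k=1: a=1, p=19, q=1
  k=2: a=1, p=37, q=2
  k=3: a=1, p=56, q=3
  k=4: a=6, p=373, q=20

373/20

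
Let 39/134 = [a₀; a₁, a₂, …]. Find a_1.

39 = 0·134 + 39   →  a_0 = 0
134 = 3·39 + 17   →  a_1 = 3

3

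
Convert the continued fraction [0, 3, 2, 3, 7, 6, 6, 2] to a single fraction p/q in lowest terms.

Using pₖ = aₖpₖ₋₁ + pₖ₋₂ and qₖ = aₖqₖ₋₁ + qₖ₋₂:
  k=0: a=0, p=0, q=1
  k=1: a=3, p=1, q=3
  k=2: a=2, p=2, q=7
  k=3: a=3, p=7, q=24
  k=4: a=7, p=51, q=175
  k=5: a=6, p=313, q=1074
  k=6: a=6, p=1929, q=6619
  k=7: a=2, p=4171, q=14312

4171/14312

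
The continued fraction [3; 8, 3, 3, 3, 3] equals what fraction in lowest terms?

Using pₖ = aₖpₖ₋₁ + pₖ₋₂ and qₖ = aₖqₖ₋₁ + qₖ₋₂:
  k=0: a=3, p=3, q=1
  k=1: a=8, p=25, q=8
  k=2: a=3, p=78, q=25
  k=3: a=3, p=259, q=83
  k=4: a=3, p=855, q=274
  k=5: a=3, p=2824, q=905

2824/905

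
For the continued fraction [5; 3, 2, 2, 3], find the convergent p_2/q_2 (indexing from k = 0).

37/7

Using pₖ = aₖpₖ₋₁ + pₖ₋₂, qₖ = aₖqₖ₋₁ + qₖ₋₂ (with p₋₁=1, p₋₂=0, q₋₁=0, q₋₂=1):
  k=0: a=5, p=5, q=1
  k=1: a=3, p=16, q=3
  k=2: a=2, p=37, q=7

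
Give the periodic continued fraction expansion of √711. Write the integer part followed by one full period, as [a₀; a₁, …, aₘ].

a₀ = ⌊√711⌋ = 26.

[26; 1, 1, 1, 52]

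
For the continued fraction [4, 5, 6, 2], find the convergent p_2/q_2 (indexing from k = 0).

130/31

Using pₖ = aₖpₖ₋₁ + pₖ₋₂, qₖ = aₖqₖ₋₁ + qₖ₋₂ (with p₋₁=1, p₋₂=0, q₋₁=0, q₋₂=1):
  k=0: a=4, p=4, q=1
  k=1: a=5, p=21, q=5
  k=2: a=6, p=130, q=31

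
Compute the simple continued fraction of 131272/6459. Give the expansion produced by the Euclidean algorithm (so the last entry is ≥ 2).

[20; 3, 11, 2, 3, 6, 4]

131272 = 20·6459 + 2092
6459 = 3·2092 + 183
2092 = 11·183 + 79
183 = 2·79 + 25
79 = 3·25 + 4
25 = 6·4 + 1
4 = 4·1 + 0  (stop)
So 131272/6459 = [20; 3, 11, 2, 3, 6, 4].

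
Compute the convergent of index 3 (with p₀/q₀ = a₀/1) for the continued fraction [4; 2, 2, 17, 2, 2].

383/87

Using pₖ = aₖpₖ₋₁ + pₖ₋₂, qₖ = aₖqₖ₋₁ + qₖ₋₂ (with p₋₁=1, p₋₂=0, q₋₁=0, q₋₂=1):
  k=0: a=4, p=4, q=1
  k=1: a=2, p=9, q=2
  k=2: a=2, p=22, q=5
  k=3: a=17, p=383, q=87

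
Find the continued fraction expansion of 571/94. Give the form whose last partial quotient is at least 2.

[6; 13, 2, 3]

571 = 6·94 + 7
94 = 13·7 + 3
7 = 2·3 + 1
3 = 3·1 + 0  (stop)
So 571/94 = [6; 13, 2, 3].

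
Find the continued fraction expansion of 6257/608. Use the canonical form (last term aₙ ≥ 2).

[10; 3, 2, 3, 2, 1, 7]

6257 = 10·608 + 177
608 = 3·177 + 77
177 = 2·77 + 23
77 = 3·23 + 8
23 = 2·8 + 7
8 = 1·7 + 1
7 = 7·1 + 0  (stop)
So 6257/608 = [10; 3, 2, 3, 2, 1, 7].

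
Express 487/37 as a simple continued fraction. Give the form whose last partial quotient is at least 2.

[13; 6, 6]

487 = 13·37 + 6
37 = 6·6 + 1
6 = 6·1 + 0  (stop)
So 487/37 = [13; 6, 6].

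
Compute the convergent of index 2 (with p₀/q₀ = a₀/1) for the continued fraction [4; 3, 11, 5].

147/34

Using pₖ = aₖpₖ₋₁ + pₖ₋₂, qₖ = aₖqₖ₋₁ + qₖ₋₂ (with p₋₁=1, p₋₂=0, q₋₁=0, q₋₂=1):
  k=0: a=4, p=4, q=1
  k=1: a=3, p=13, q=3
  k=2: a=11, p=147, q=34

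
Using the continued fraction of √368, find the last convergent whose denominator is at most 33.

211/11

√368 = [19; 5, 2, 5, 38, …] (period length 4).
Convergents:
  p_0/q_0 = 19/1
  p_1/q_1 = 96/5
  p_2/q_2 = 211/11
  p_3/q_3 = 1151/60
q_2 = 11 ≤ 33 < 60 = q_3, so the answer is 211/11.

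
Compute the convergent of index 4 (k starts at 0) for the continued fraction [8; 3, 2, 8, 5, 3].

2503/302

Using pₖ = aₖpₖ₋₁ + pₖ₋₂, qₖ = aₖqₖ₋₁ + qₖ₋₂ (with p₋₁=1, p₋₂=0, q₋₁=0, q₋₂=1):
  k=0: a=8, p=8, q=1
  k=1: a=3, p=25, q=3
  k=2: a=2, p=58, q=7
  k=3: a=8, p=489, q=59
  k=4: a=5, p=2503, q=302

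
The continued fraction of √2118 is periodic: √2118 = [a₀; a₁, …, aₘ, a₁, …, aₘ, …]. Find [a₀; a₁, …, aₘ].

a₀ = ⌊√2118⌋ = 46.
With m₀=0, d₀=1 and mₖ₊₁ = dₖaₖ − mₖ, dₖ₊₁ = (n − mₖ₊₁²)/dₖ, aₖ₊₁ = ⌊(a₀+mₖ₊₁)/dₖ₊₁⌋:
  k=1: m=46, d=2, a=46
  k=2: m=46, d=1, a=92
d=1 and a=2a₀=92 at k=2, so the next step gives (m, d) = (46, 2) again — its k=1 value — and the period has length 2.

[46; 46, 92]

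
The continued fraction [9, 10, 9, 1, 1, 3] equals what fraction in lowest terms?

6160/677

Fold from the inside: start with 3/1.
  1 + 1/3 = 4/3
  1 + 3/4 = 7/4
  9 + 4/7 = 67/7
  10 + 7/67 = 677/67
  9 + 67/677 = 6160/677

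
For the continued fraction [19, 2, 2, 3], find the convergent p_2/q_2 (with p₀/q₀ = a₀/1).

97/5

Using pₖ = aₖpₖ₋₁ + pₖ₋₂, qₖ = aₖqₖ₋₁ + qₖ₋₂ (with p₋₁=1, p₋₂=0, q₋₁=0, q₋₂=1):
  k=0: a=19, p=19, q=1
  k=1: a=2, p=39, q=2
  k=2: a=2, p=97, q=5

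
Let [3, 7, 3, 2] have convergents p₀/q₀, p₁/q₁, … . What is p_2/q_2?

Using pₖ = aₖpₖ₋₁ + pₖ₋₂, qₖ = aₖqₖ₋₁ + qₖ₋₂ (with p₋₁=1, p₋₂=0, q₋₁=0, q₋₂=1):
  k=0: a=3, p=3, q=1
  k=1: a=7, p=22, q=7
  k=2: a=3, p=69, q=22

69/22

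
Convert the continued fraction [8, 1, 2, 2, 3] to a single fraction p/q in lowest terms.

Fold from the inside: start with 3/1.
  2 + 1/3 = 7/3
  2 + 3/7 = 17/7
  1 + 7/17 = 24/17
  8 + 17/24 = 209/24

209/24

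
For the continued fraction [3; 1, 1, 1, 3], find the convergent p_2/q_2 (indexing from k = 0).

7/2

Using pₖ = aₖpₖ₋₁ + pₖ₋₂, qₖ = aₖqₖ₋₁ + qₖ₋₂ (with p₋₁=1, p₋₂=0, q₋₁=0, q₋₂=1):
  k=0: a=3, p=3, q=1
  k=1: a=1, p=4, q=1
  k=2: a=1, p=7, q=2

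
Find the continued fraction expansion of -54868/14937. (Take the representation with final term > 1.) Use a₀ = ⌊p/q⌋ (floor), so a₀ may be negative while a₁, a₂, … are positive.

-54868 = -4·14937 + 4880
14937 = 3·4880 + 297
4880 = 16·297 + 128
297 = 2·128 + 41
128 = 3·41 + 5
41 = 8·5 + 1
5 = 5·1 + 0  (stop)
So -54868/14937 = [-4; 3, 16, 2, 3, 8, 5].

[-4; 3, 16, 2, 3, 8, 5]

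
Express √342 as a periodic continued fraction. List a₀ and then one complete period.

[18; 2, 36]

a₀ = ⌊√342⌋ = 18.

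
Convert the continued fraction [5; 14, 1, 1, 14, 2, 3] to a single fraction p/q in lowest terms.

15379/3034

Fold from the inside: start with 3/1.
  2 + 1/3 = 7/3
  14 + 3/7 = 101/7
  1 + 7/101 = 108/101
  1 + 101/108 = 209/108
  14 + 108/209 = 3034/209
  5 + 209/3034 = 15379/3034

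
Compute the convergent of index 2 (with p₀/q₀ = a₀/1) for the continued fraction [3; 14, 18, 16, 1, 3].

777/253

Using pₖ = aₖpₖ₋₁ + pₖ₋₂, qₖ = aₖqₖ₋₁ + qₖ₋₂ (with p₋₁=1, p₋₂=0, q₋₁=0, q₋₂=1):
  k=0: a=3, p=3, q=1
  k=1: a=14, p=43, q=14
  k=2: a=18, p=777, q=253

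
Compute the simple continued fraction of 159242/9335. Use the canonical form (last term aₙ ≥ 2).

159242 = 17*9335 + 547
9335 = 17*547 + 36
547 = 15*36 + 7
36 = 5*7 + 1
7 = 7*1 + 0  (stop)
So 159242/9335 = [17; 17, 15, 5, 7].

[17; 17, 15, 5, 7]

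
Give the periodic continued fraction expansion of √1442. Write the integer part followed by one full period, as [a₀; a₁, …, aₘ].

[37; 1, 36, 1, 74]

a₀ = ⌊√1442⌋ = 37.
With m₀=0, d₀=1 and mₖ₊₁ = dₖaₖ − mₖ, dₖ₊₁ = (n − mₖ₊₁²)/dₖ, aₖ₊₁ = ⌊(a₀+mₖ₊₁)/dₖ₊₁⌋:
  k=1: m=37, d=73, a=1
  k=2: m=36, d=2, a=36
  k=3: m=36, d=73, a=1
  k=4: m=37, d=1, a=74
d=1 and a=2a₀=74 at k=4, so the next step gives (m, d) = (37, 73) again — its k=1 value — and the period has length 4.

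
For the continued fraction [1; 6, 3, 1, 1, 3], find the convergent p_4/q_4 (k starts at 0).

51/44

Using pₖ = aₖpₖ₋₁ + pₖ₋₂, qₖ = aₖqₖ₋₁ + qₖ₋₂ (with p₋₁=1, p₋₂=0, q₋₁=0, q₋₂=1):
  k=0: a=1, p=1, q=1
  k=1: a=6, p=7, q=6
  k=2: a=3, p=22, q=19
  k=3: a=1, p=29, q=25
  k=4: a=1, p=51, q=44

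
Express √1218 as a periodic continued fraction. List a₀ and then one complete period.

[34; 1, 8, 1, 68]

a₀ = ⌊√1218⌋ = 34.
With m₀=0, d₀=1 and mₖ₊₁ = dₖaₖ − mₖ, dₖ₊₁ = (n − mₖ₊₁²)/dₖ, aₖ₊₁ = ⌊(a₀+mₖ₊₁)/dₖ₊₁⌋:
  k=1: m=34, d=62, a=1
  k=2: m=28, d=7, a=8
  k=3: m=28, d=62, a=1
  k=4: m=34, d=1, a=68
d=1 and a=2a₀=68 at k=4, so the next step gives (m, d) = (34, 62) again — its k=1 value — and the period has length 4.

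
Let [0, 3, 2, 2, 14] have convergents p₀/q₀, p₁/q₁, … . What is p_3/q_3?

5/17

Using pₖ = aₖpₖ₋₁ + pₖ₋₂, qₖ = aₖqₖ₋₁ + qₖ₋₂ (with p₋₁=1, p₋₂=0, q₋₁=0, q₋₂=1):
  k=0: a=0, p=0, q=1
  k=1: a=3, p=1, q=3
  k=2: a=2, p=2, q=7
  k=3: a=2, p=5, q=17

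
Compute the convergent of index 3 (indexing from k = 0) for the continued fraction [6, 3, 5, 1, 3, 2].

120/19

Using pₖ = aₖpₖ₋₁ + pₖ₋₂, qₖ = aₖqₖ₋₁ + qₖ₋₂ (with p₋₁=1, p₋₂=0, q₋₁=0, q₋₂=1):
  k=0: a=6, p=6, q=1
  k=1: a=3, p=19, q=3
  k=2: a=5, p=101, q=16
  k=3: a=1, p=120, q=19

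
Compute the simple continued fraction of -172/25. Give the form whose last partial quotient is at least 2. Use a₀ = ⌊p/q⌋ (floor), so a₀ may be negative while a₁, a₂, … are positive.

-172 = -7·25 + 3
25 = 8·3 + 1
3 = 3·1 + 0  (stop)
So -172/25 = [-7; 8, 3].

[-7; 8, 3]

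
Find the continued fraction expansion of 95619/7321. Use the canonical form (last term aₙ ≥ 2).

[13; 16, 2, 2, 2, 3, 3, 3]

95619 = 13·7321 + 446
7321 = 16·446 + 185
446 = 2·185 + 76
185 = 2·76 + 33
76 = 2·33 + 10
33 = 3·10 + 3
10 = 3·3 + 1
3 = 3·1 + 0  (stop)
So 95619/7321 = [13; 16, 2, 2, 2, 3, 3, 3].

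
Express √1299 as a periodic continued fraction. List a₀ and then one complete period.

[36; 24, 72]

a₀ = ⌊√1299⌋ = 36.
With m₀=0, d₀=1 and mₖ₊₁ = dₖaₖ − mₖ, dₖ₊₁ = (n − mₖ₊₁²)/dₖ, aₖ₊₁ = ⌊(a₀+mₖ₊₁)/dₖ₊₁⌋:
  k=1: m=36, d=3, a=24
  k=2: m=36, d=1, a=72
d=1 and a=2a₀=72 at k=2, so the next step gives (m, d) = (36, 3) again — its k=1 value — and the period has length 2.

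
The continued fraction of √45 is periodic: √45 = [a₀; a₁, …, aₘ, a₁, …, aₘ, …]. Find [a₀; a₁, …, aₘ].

a₀ = ⌊√45⌋ = 6.
With m₀=0, d₀=1 and mₖ₊₁ = dₖaₖ − mₖ, dₖ₊₁ = (n − mₖ₊₁²)/dₖ, aₖ₊₁ = ⌊(a₀+mₖ₊₁)/dₖ₊₁⌋:
  k=1: m=6, d=9, a=1
  k=2: m=3, d=4, a=2
  k=3: m=5, d=5, a=2
  k=4: m=5, d=4, a=2
  k=5: m=3, d=9, a=1
  k=6: m=6, d=1, a=12
d=1 and a=2a₀=12 at k=6, so the next step gives (m, d) = (6, 9) again — its k=1 value — and the period has length 6.

[6; 1, 2, 2, 2, 1, 12]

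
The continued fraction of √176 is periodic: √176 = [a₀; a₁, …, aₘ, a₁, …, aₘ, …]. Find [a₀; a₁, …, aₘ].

[13; 3, 1, 3, 26]

a₀ = ⌊√176⌋ = 13.
With m₀=0, d₀=1 and mₖ₊₁ = dₖaₖ − mₖ, dₖ₊₁ = (n − mₖ₊₁²)/dₖ, aₖ₊₁ = ⌊(a₀+mₖ₊₁)/dₖ₊₁⌋:
  k=1: m=13, d=7, a=3
  k=2: m=8, d=16, a=1
  k=3: m=8, d=7, a=3
  k=4: m=13, d=1, a=26
d=1 and a=2a₀=26 at k=4, so the next step gives (m, d) = (13, 7) again — its k=1 value — and the period has length 4.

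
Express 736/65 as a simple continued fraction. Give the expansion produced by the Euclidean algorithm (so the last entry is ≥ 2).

736 = 11×65 + 21
65 = 3×21 + 2
21 = 10×2 + 1
2 = 2×1 + 0  (stop)
So 736/65 = [11; 3, 10, 2].

[11; 3, 10, 2]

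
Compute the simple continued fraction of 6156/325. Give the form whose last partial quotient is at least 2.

[18; 1, 16, 9, 2]

6156 = 18*325 + 306
325 = 1*306 + 19
306 = 16*19 + 2
19 = 9*2 + 1
2 = 2*1 + 0  (stop)
So 6156/325 = [18; 1, 16, 9, 2].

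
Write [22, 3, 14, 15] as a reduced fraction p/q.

14467/648

Using pₖ = aₖpₖ₋₁ + pₖ₋₂ and qₖ = aₖqₖ₋₁ + qₖ₋₂:
  k=0: a=22, p=22, q=1
  k=1: a=3, p=67, q=3
  k=2: a=14, p=960, q=43
  k=3: a=15, p=14467, q=648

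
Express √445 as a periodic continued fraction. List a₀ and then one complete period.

a₀ = ⌊√445⌋ = 21.
With m₀=0, d₀=1 and mₖ₊₁ = dₖaₖ − mₖ, dₖ₊₁ = (n − mₖ₊₁²)/dₖ, aₖ₊₁ = ⌊(a₀+mₖ₊₁)/dₖ₊₁⌋:
  k=1: m=21, d=4, a=10
  k=2: m=19, d=21, a=1
  k=3: m=2, d=21, a=1
  k=4: m=19, d=4, a=10
  k=5: m=21, d=1, a=42
d=1 and a=2a₀=42 at k=5, so the next step gives (m, d) = (21, 4) again — its k=1 value — and the period has length 5.

[21; 10, 1, 1, 10, 42]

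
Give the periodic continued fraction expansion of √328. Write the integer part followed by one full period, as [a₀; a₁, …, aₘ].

[18; 9, 36]

a₀ = ⌊√328⌋ = 18.
With m₀=0, d₀=1 and mₖ₊₁ = dₖaₖ − mₖ, dₖ₊₁ = (n − mₖ₊₁²)/dₖ, aₖ₊₁ = ⌊(a₀+mₖ₊₁)/dₖ₊₁⌋:
  k=1: m=18, d=4, a=9
  k=2: m=18, d=1, a=36
d=1 and a=2a₀=36 at k=2, so the next step gives (m, d) = (18, 4) again — its k=1 value — and the period has length 2.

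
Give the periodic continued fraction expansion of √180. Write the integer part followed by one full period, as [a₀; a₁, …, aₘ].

[13; 2, 2, 2, 26]

a₀ = ⌊√180⌋ = 13.
With m₀=0, d₀=1 and mₖ₊₁ = dₖaₖ − mₖ, dₖ₊₁ = (n − mₖ₊₁²)/dₖ, aₖ₊₁ = ⌊(a₀+mₖ₊₁)/dₖ₊₁⌋:
  k=1: m=13, d=11, a=2
  k=2: m=9, d=9, a=2
  k=3: m=9, d=11, a=2
  k=4: m=13, d=1, a=26
d=1 and a=2a₀=26 at k=4, so the next step gives (m, d) = (13, 11) again — its k=1 value — and the period has length 4.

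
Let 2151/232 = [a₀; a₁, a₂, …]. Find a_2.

1

2151 = 9·232 + 63   →  a_0 = 9
232 = 3·63 + 43   →  a_1 = 3
63 = 1·43 + 20   →  a_2 = 1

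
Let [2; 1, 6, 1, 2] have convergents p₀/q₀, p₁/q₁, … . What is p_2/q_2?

20/7

Using pₖ = aₖpₖ₋₁ + pₖ₋₂, qₖ = aₖqₖ₋₁ + qₖ₋₂ (with p₋₁=1, p₋₂=0, q₋₁=0, q₋₂=1):
  k=0: a=2, p=2, q=1
  k=1: a=1, p=3, q=1
  k=2: a=6, p=20, q=7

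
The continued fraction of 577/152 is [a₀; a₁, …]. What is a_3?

1

577 = 3·152 + 121   →  a_0 = 3
152 = 1·121 + 31   →  a_1 = 1
121 = 3·31 + 28   →  a_2 = 3
31 = 1·28 + 3   →  a_3 = 1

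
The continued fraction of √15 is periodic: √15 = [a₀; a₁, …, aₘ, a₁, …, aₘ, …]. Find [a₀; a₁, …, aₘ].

a₀ = ⌊√15⌋ = 3.
With m₀=0, d₀=1 and mₖ₊₁ = dₖaₖ − mₖ, dₖ₊₁ = (n − mₖ₊₁²)/dₖ, aₖ₊₁ = ⌊(a₀+mₖ₊₁)/dₖ₊₁⌋:
  k=1: m=3, d=6, a=1
  k=2: m=3, d=1, a=6
d=1 and a=2a₀=6 at k=2, so the next step gives (m, d) = (3, 6) again — its k=1 value — and the period has length 2.

[3; 1, 6]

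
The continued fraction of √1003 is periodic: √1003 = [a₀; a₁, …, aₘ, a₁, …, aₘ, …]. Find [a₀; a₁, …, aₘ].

[31; 1, 2, 31, 2, 1, 62]

a₀ = ⌊√1003⌋ = 31.
With m₀=0, d₀=1 and mₖ₊₁ = dₖaₖ − mₖ, dₖ₊₁ = (n − mₖ₊₁²)/dₖ, aₖ₊₁ = ⌊(a₀+mₖ₊₁)/dₖ₊₁⌋:
  k=1: m=31, d=42, a=1
  k=2: m=11, d=21, a=2
  k=3: m=31, d=2, a=31
  k=4: m=31, d=21, a=2
  k=5: m=11, d=42, a=1
  k=6: m=31, d=1, a=62
d=1 and a=2a₀=62 at k=6, so the next step gives (m, d) = (31, 42) again — its k=1 value — and the period has length 6.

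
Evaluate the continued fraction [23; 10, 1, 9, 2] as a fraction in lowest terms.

Using pₖ = aₖpₖ₋₁ + pₖ₋₂ and qₖ = aₖqₖ₋₁ + qₖ₋₂:
  k=0: a=23, p=23, q=1
  k=1: a=10, p=231, q=10
  k=2: a=1, p=254, q=11
  k=3: a=9, p=2517, q=109
  k=4: a=2, p=5288, q=229

5288/229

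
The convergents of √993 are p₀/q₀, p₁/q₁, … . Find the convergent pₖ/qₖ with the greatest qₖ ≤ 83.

1355/43

√993 = [31; 1, 1, 20, 1, 1, 62, …] (period length 6).
Convergents:
  p_0/q_0 = 31/1
  p_1/q_1 = 32/1
  p_2/q_2 = 63/2
  p_3/q_3 = 1292/41
  p_4/q_4 = 1355/43
  p_5/q_5 = 2647/84
q_4 = 43 ≤ 83 < 84 = q_5, so the answer is 1355/43.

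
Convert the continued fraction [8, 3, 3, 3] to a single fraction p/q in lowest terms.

274/33

Fold from the inside: start with 3/1.
  3 + 1/3 = 10/3
  3 + 3/10 = 33/10
  8 + 10/33 = 274/33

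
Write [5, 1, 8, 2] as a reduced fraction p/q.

112/19

Fold from the inside: start with 2/1.
  8 + 1/2 = 17/2
  1 + 2/17 = 19/17
  5 + 17/19 = 112/19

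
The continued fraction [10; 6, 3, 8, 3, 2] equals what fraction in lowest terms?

Fold from the inside: start with 2/1.
  3 + 1/2 = 7/2
  8 + 2/7 = 58/7
  3 + 7/58 = 181/58
  6 + 58/181 = 1144/181
  10 + 181/1144 = 11621/1144

11621/1144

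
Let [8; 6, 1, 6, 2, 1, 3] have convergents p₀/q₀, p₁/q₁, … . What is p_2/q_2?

57/7

Using pₖ = aₖpₖ₋₁ + pₖ₋₂, qₖ = aₖqₖ₋₁ + qₖ₋₂ (with p₋₁=1, p₋₂=0, q₋₁=0, q₋₂=1):
  k=0: a=8, p=8, q=1
  k=1: a=6, p=49, q=6
  k=2: a=1, p=57, q=7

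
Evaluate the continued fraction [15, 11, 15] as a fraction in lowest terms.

Fold from the inside: start with 15/1.
  11 + 1/15 = 166/15
  15 + 15/166 = 2505/166

2505/166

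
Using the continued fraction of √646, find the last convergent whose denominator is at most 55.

√646 = [25; 2, 2, 2, 50, …] (period length 4).
Convergents:
  p_0/q_0 = 25/1
  p_1/q_1 = 51/2
  p_2/q_2 = 127/5
  p_3/q_3 = 305/12
  p_4/q_4 = 15377/605
q_3 = 12 ≤ 55 < 605 = q_4, so the answer is 305/12.

305/12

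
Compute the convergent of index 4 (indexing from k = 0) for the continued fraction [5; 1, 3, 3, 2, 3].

Using pₖ = aₖpₖ₋₁ + pₖ₋₂, qₖ = aₖqₖ₋₁ + qₖ₋₂ (with p₋₁=1, p₋₂=0, q₋₁=0, q₋₂=1):
  k=0: a=5, p=5, q=1
  k=1: a=1, p=6, q=1
  k=2: a=3, p=23, q=4
  k=3: a=3, p=75, q=13
  k=4: a=2, p=173, q=30

173/30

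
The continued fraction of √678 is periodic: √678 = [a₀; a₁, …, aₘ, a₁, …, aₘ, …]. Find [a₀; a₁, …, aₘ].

[26; 26, 52]

a₀ = ⌊√678⌋ = 26.
With m₀=0, d₀=1 and mₖ₊₁ = dₖaₖ − mₖ, dₖ₊₁ = (n − mₖ₊₁²)/dₖ, aₖ₊₁ = ⌊(a₀+mₖ₊₁)/dₖ₊₁⌋:
  k=1: m=26, d=2, a=26
  k=2: m=26, d=1, a=52
d=1 and a=2a₀=52 at k=2, so the next step gives (m, d) = (26, 2) again — its k=1 value — and the period has length 2.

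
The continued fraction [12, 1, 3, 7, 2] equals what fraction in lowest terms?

Using pₖ = aₖpₖ₋₁ + pₖ₋₂ and qₖ = aₖqₖ₋₁ + qₖ₋₂:
  k=0: a=12, p=12, q=1
  k=1: a=1, p=13, q=1
  k=2: a=3, p=51, q=4
  k=3: a=7, p=370, q=29
  k=4: a=2, p=791, q=62

791/62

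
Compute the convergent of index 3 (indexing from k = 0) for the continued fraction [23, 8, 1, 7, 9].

1641/71

Using pₖ = aₖpₖ₋₁ + pₖ₋₂, qₖ = aₖqₖ₋₁ + qₖ₋₂ (with p₋₁=1, p₋₂=0, q₋₁=0, q₋₂=1):
  k=0: a=23, p=23, q=1
  k=1: a=8, p=185, q=8
  k=2: a=1, p=208, q=9
  k=3: a=7, p=1641, q=71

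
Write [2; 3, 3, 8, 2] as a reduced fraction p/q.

405/176

Using pₖ = aₖpₖ₋₁ + pₖ₋₂ and qₖ = aₖqₖ₋₁ + qₖ₋₂:
  k=0: a=2, p=2, q=1
  k=1: a=3, p=7, q=3
  k=2: a=3, p=23, q=10
  k=3: a=8, p=191, q=83
  k=4: a=2, p=405, q=176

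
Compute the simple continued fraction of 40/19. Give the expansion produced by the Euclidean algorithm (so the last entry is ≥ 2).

[2; 9, 2]

40 = 2·19 + 2
19 = 9·2 + 1
2 = 2·1 + 0  (stop)
So 40/19 = [2; 9, 2].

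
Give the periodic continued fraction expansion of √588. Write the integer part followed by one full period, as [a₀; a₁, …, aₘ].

[24; 4, 48]

a₀ = ⌊√588⌋ = 24.
With m₀=0, d₀=1 and mₖ₊₁ = dₖaₖ − mₖ, dₖ₊₁ = (n − mₖ₊₁²)/dₖ, aₖ₊₁ = ⌊(a₀+mₖ₊₁)/dₖ₊₁⌋:
  k=1: m=24, d=12, a=4
  k=2: m=24, d=1, a=48
d=1 and a=2a₀=48 at k=2, so the next step gives (m, d) = (24, 12) again — its k=1 value — and the period has length 2.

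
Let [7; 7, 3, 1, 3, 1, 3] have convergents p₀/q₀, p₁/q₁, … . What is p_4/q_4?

778/109

Using pₖ = aₖpₖ₋₁ + pₖ₋₂, qₖ = aₖqₖ₋₁ + qₖ₋₂ (with p₋₁=1, p₋₂=0, q₋₁=0, q₋₂=1):
  k=0: a=7, p=7, q=1
  k=1: a=7, p=50, q=7
  k=2: a=3, p=157, q=22
  k=3: a=1, p=207, q=29
  k=4: a=3, p=778, q=109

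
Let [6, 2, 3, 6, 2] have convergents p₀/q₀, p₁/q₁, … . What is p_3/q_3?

Using pₖ = aₖpₖ₋₁ + pₖ₋₂, qₖ = aₖqₖ₋₁ + qₖ₋₂ (with p₋₁=1, p₋₂=0, q₋₁=0, q₋₂=1):
  k=0: a=6, p=6, q=1
  k=1: a=2, p=13, q=2
  k=2: a=3, p=45, q=7
  k=3: a=6, p=283, q=44

283/44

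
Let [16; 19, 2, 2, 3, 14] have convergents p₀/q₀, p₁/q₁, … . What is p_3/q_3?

Using pₖ = aₖpₖ₋₁ + pₖ₋₂, qₖ = aₖqₖ₋₁ + qₖ₋₂ (with p₋₁=1, p₋₂=0, q₋₁=0, q₋₂=1):
  k=0: a=16, p=16, q=1
  k=1: a=19, p=305, q=19
  k=2: a=2, p=626, q=39
  k=3: a=2, p=1557, q=97

1557/97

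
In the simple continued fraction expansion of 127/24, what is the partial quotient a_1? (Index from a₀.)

3

127 = 5·24 + 7   →  a_0 = 5
24 = 3·7 + 3   →  a_1 = 3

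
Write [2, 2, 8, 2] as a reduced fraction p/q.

89/36

Using pₖ = aₖpₖ₋₁ + pₖ₋₂ and qₖ = aₖqₖ₋₁ + qₖ₋₂:
  k=0: a=2, p=2, q=1
  k=1: a=2, p=5, q=2
  k=2: a=8, p=42, q=17
  k=3: a=2, p=89, q=36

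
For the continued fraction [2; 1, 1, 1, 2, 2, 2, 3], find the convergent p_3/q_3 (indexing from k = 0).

8/3

Using pₖ = aₖpₖ₋₁ + pₖ₋₂, qₖ = aₖqₖ₋₁ + qₖ₋₂ (with p₋₁=1, p₋₂=0, q₋₁=0, q₋₂=1):
  k=0: a=2, p=2, q=1
  k=1: a=1, p=3, q=1
  k=2: a=1, p=5, q=2
  k=3: a=1, p=8, q=3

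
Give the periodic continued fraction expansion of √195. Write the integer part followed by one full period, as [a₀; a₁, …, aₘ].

a₀ = ⌊√195⌋ = 13.
With m₀=0, d₀=1 and mₖ₊₁ = dₖaₖ − mₖ, dₖ₊₁ = (n − mₖ₊₁²)/dₖ, aₖ₊₁ = ⌊(a₀+mₖ₊₁)/dₖ₊₁⌋:
  k=1: m=13, d=26, a=1
  k=2: m=13, d=1, a=26
d=1 and a=2a₀=26 at k=2, so the next step gives (m, d) = (13, 26) again — its k=1 value — and the period has length 2.

[13; 1, 26]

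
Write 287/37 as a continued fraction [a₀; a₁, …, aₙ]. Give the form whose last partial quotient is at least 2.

287 = 7*37 + 28
37 = 1*28 + 9
28 = 3*9 + 1
9 = 9*1 + 0  (stop)
So 287/37 = [7; 1, 3, 9].

[7; 1, 3, 9]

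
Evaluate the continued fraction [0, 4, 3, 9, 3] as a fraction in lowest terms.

Using pₖ = aₖpₖ₋₁ + pₖ₋₂ and qₖ = aₖqₖ₋₁ + qₖ₋₂:
  k=0: a=0, p=0, q=1
  k=1: a=4, p=1, q=4
  k=2: a=3, p=3, q=13
  k=3: a=9, p=28, q=121
  k=4: a=3, p=87, q=376

87/376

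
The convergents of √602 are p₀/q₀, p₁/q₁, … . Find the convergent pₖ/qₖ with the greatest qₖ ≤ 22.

368/15

√602 = [24; 1, 1, 6, 1, 1, 48, …] (period length 6).
Convergents:
  p_0/q_0 = 24/1
  p_1/q_1 = 25/1
  p_2/q_2 = 49/2
  p_3/q_3 = 319/13
  p_4/q_4 = 368/15
  p_5/q_5 = 687/28
q_4 = 15 ≤ 22 < 28 = q_5, so the answer is 368/15.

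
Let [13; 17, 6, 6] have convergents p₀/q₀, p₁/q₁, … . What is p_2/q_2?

1345/103

Using pₖ = aₖpₖ₋₁ + pₖ₋₂, qₖ = aₖqₖ₋₁ + qₖ₋₂ (with p₋₁=1, p₋₂=0, q₋₁=0, q₋₂=1):
  k=0: a=13, p=13, q=1
  k=1: a=17, p=222, q=17
  k=2: a=6, p=1345, q=103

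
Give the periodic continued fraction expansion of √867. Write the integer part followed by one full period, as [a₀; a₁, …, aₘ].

[29; 2, 4, 29, 4, 2, 58]

a₀ = ⌊√867⌋ = 29.
With m₀=0, d₀=1 and mₖ₊₁ = dₖaₖ − mₖ, dₖ₊₁ = (n − mₖ₊₁²)/dₖ, aₖ₊₁ = ⌊(a₀+mₖ₊₁)/dₖ₊₁⌋:
  k=1: m=29, d=26, a=2
  k=2: m=23, d=13, a=4
  k=3: m=29, d=2, a=29
  k=4: m=29, d=13, a=4
  k=5: m=23, d=26, a=2
  k=6: m=29, d=1, a=58
d=1 and a=2a₀=58 at k=6, so the next step gives (m, d) = (29, 26) again — its k=1 value — and the period has length 6.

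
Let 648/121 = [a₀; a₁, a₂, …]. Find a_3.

4

648 = 5·121 + 43   →  a_0 = 5
121 = 2·43 + 35   →  a_1 = 2
43 = 1·35 + 8   →  a_2 = 1
35 = 4·8 + 3   →  a_3 = 4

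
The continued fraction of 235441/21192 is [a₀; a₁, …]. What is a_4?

6

235441 = 11·21192 + 2329   →  a_0 = 11
21192 = 9·2329 + 231   →  a_1 = 9
2329 = 10·231 + 19   →  a_2 = 10
231 = 12·19 + 3   →  a_3 = 12
19 = 6·3 + 1   →  a_4 = 6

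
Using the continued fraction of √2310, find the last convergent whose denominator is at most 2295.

√2310 = [48; 16, 96, …] (period length 2).
Convergents:
  p_0/q_0 = 48/1
  p_1/q_1 = 769/16
  p_2/q_2 = 73872/1537
  p_3/q_3 = 1182721/24608
q_2 = 1537 ≤ 2295 < 24608 = q_3, so the answer is 73872/1537.

73872/1537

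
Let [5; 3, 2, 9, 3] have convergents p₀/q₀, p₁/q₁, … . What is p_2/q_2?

37/7

Using pₖ = aₖpₖ₋₁ + pₖ₋₂, qₖ = aₖqₖ₋₁ + qₖ₋₂ (with p₋₁=1, p₋₂=0, q₋₁=0, q₋₂=1):
  k=0: a=5, p=5, q=1
  k=1: a=3, p=16, q=3
  k=2: a=2, p=37, q=7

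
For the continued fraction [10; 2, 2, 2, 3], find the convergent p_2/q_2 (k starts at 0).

52/5

Using pₖ = aₖpₖ₋₁ + pₖ₋₂, qₖ = aₖqₖ₋₁ + qₖ₋₂ (with p₋₁=1, p₋₂=0, q₋₁=0, q₋₂=1):
  k=0: a=10, p=10, q=1
  k=1: a=2, p=21, q=2
  k=2: a=2, p=52, q=5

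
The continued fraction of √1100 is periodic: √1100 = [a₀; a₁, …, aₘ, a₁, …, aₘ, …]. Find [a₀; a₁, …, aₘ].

a₀ = ⌊√1100⌋ = 33.
With m₀=0, d₀=1 and mₖ₊₁ = dₖaₖ − mₖ, dₖ₊₁ = (n − mₖ₊₁²)/dₖ, aₖ₊₁ = ⌊(a₀+mₖ₊₁)/dₖ₊₁⌋:
  k=1: m=33, d=11, a=6
  k=2: m=33, d=1, a=66
d=1 and a=2a₀=66 at k=2, so the next step gives (m, d) = (33, 11) again — its k=1 value — and the period has length 2.

[33; 6, 66]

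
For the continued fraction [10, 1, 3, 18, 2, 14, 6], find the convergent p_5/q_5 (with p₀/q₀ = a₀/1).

23367/2173

Using pₖ = aₖpₖ₋₁ + pₖ₋₂, qₖ = aₖqₖ₋₁ + qₖ₋₂ (with p₋₁=1, p₋₂=0, q₋₁=0, q₋₂=1):
  k=0: a=10, p=10, q=1
  k=1: a=1, p=11, q=1
  k=2: a=3, p=43, q=4
  k=3: a=18, p=785, q=73
  k=4: a=2, p=1613, q=150
  k=5: a=14, p=23367, q=2173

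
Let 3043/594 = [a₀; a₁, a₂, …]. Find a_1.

8

3043 = 5·594 + 73   →  a_0 = 5
594 = 8·73 + 10   →  a_1 = 8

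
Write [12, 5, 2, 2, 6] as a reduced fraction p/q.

2108/173

Using pₖ = aₖpₖ₋₁ + pₖ₋₂ and qₖ = aₖqₖ₋₁ + qₖ₋₂:
  k=0: a=12, p=12, q=1
  k=1: a=5, p=61, q=5
  k=2: a=2, p=134, q=11
  k=3: a=2, p=329, q=27
  k=4: a=6, p=2108, q=173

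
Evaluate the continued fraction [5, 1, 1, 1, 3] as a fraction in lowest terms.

Using pₖ = aₖpₖ₋₁ + pₖ₋₂ and qₖ = aₖqₖ₋₁ + qₖ₋₂:
  k=0: a=5, p=5, q=1
  k=1: a=1, p=6, q=1
  k=2: a=1, p=11, q=2
  k=3: a=1, p=17, q=3
  k=4: a=3, p=62, q=11

62/11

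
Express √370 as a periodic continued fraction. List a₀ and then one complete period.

a₀ = ⌊√370⌋ = 19.
With m₀=0, d₀=1 and mₖ₊₁ = dₖaₖ − mₖ, dₖ₊₁ = (n − mₖ₊₁²)/dₖ, aₖ₊₁ = ⌊(a₀+mₖ₊₁)/dₖ₊₁⌋:
  k=1: m=19, d=9, a=4
  k=2: m=17, d=9, a=4
  k=3: m=19, d=1, a=38
d=1 and a=2a₀=38 at k=3, so the next step gives (m, d) = (19, 9) again — its k=1 value — and the period has length 3.

[19; 4, 4, 38]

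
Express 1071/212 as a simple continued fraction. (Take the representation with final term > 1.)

1071 = 5*212 + 11
212 = 19*11 + 3
11 = 3*3 + 2
3 = 1*2 + 1
2 = 2*1 + 0  (stop)
So 1071/212 = [5; 19, 3, 1, 2].

[5; 19, 3, 1, 2]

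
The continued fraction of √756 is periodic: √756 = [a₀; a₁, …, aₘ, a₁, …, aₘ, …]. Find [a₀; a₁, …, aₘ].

[27; 2, 54]

a₀ = ⌊√756⌋ = 27.
With m₀=0, d₀=1 and mₖ₊₁ = dₖaₖ − mₖ, dₖ₊₁ = (n − mₖ₊₁²)/dₖ, aₖ₊₁ = ⌊(a₀+mₖ₊₁)/dₖ₊₁⌋:
  k=1: m=27, d=27, a=2
  k=2: m=27, d=1, a=54
d=1 and a=2a₀=54 at k=2, so the next step gives (m, d) = (27, 27) again — its k=1 value — and the period has length 2.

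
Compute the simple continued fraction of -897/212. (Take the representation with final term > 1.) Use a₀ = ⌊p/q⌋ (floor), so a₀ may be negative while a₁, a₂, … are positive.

[-5; 1, 3, 3, 16]

-897 = -5·212 + 163
212 = 1·163 + 49
163 = 3·49 + 16
49 = 3·16 + 1
16 = 16·1 + 0  (stop)
So -897/212 = [-5; 1, 3, 3, 16].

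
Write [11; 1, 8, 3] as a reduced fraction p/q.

Using pₖ = aₖpₖ₋₁ + pₖ₋₂ and qₖ = aₖqₖ₋₁ + qₖ₋₂:
  k=0: a=11, p=11, q=1
  k=1: a=1, p=12, q=1
  k=2: a=8, p=107, q=9
  k=3: a=3, p=333, q=28

333/28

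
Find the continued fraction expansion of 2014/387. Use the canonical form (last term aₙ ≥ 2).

2014 = 5·387 + 79
387 = 4·79 + 71
79 = 1·71 + 8
71 = 8·8 + 7
8 = 1·7 + 1
7 = 7·1 + 0  (stop)
So 2014/387 = [5; 4, 1, 8, 1, 7].

[5; 4, 1, 8, 1, 7]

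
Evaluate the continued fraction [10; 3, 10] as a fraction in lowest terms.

320/31

Using pₖ = aₖpₖ₋₁ + pₖ₋₂ and qₖ = aₖqₖ₋₁ + qₖ₋₂:
  k=0: a=10, p=10, q=1
  k=1: a=3, p=31, q=3
  k=2: a=10, p=320, q=31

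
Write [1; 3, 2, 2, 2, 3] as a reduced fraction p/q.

Fold from the inside: start with 3/1.
  2 + 1/3 = 7/3
  2 + 3/7 = 17/7
  2 + 7/17 = 41/17
  3 + 17/41 = 140/41
  1 + 41/140 = 181/140

181/140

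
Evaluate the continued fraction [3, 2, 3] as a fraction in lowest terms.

Using pₖ = aₖpₖ₋₁ + pₖ₋₂ and qₖ = aₖqₖ₋₁ + qₖ₋₂:
  k=0: a=3, p=3, q=1
  k=1: a=2, p=7, q=2
  k=2: a=3, p=24, q=7

24/7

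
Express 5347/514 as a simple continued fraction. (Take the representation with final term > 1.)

[10; 2, 2, 14, 3, 2]

5347 = 10*514 + 207
514 = 2*207 + 100
207 = 2*100 + 7
100 = 14*7 + 2
7 = 3*2 + 1
2 = 2*1 + 0  (stop)
So 5347/514 = [10; 2, 2, 14, 3, 2].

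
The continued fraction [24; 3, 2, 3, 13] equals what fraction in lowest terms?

7749/319

Fold from the inside: start with 13/1.
  3 + 1/13 = 40/13
  2 + 13/40 = 93/40
  3 + 40/93 = 319/93
  24 + 93/319 = 7749/319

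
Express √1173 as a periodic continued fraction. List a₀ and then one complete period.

a₀ = ⌊√1173⌋ = 34.
With m₀=0, d₀=1 and mₖ₊₁ = dₖaₖ − mₖ, dₖ₊₁ = (n − mₖ₊₁²)/dₖ, aₖ₊₁ = ⌊(a₀+mₖ₊₁)/dₖ₊₁⌋:
  k=1: m=34, d=17, a=4
  k=2: m=34, d=1, a=68
d=1 and a=2a₀=68 at k=2, so the next step gives (m, d) = (34, 17) again — its k=1 value — and the period has length 2.

[34; 4, 68]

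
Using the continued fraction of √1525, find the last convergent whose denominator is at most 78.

1523/39

√1525 = [39; 19, 1, 1, 19, 78, …] (period length 5).
Convergents:
  p_0/q_0 = 39/1
  p_1/q_1 = 742/19
  p_2/q_2 = 781/20
  p_3/q_3 = 1523/39
  p_4/q_4 = 29718/761
q_3 = 39 ≤ 78 < 761 = q_4, so the answer is 1523/39.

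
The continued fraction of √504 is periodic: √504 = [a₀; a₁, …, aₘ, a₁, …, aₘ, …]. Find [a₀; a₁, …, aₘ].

a₀ = ⌊√504⌋ = 22.
With m₀=0, d₀=1 and mₖ₊₁ = dₖaₖ − mₖ, dₖ₊₁ = (n − mₖ₊₁²)/dₖ, aₖ₊₁ = ⌊(a₀+mₖ₊₁)/dₖ₊₁⌋:
  k=1: m=22, d=20, a=2
  k=2: m=18, d=9, a=4
  k=3: m=18, d=20, a=2
  k=4: m=22, d=1, a=44
d=1 and a=2a₀=44 at k=4, so the next step gives (m, d) = (22, 20) again — its k=1 value — and the period has length 4.

[22; 2, 4, 2, 44]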